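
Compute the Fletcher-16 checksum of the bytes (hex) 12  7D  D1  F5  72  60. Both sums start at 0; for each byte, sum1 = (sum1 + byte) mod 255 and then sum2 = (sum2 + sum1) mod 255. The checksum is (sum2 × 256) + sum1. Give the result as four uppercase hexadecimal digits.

Running sums (mod 255):
  after byte 0 (12): sum1=18, sum2=18
  after byte 1 (7D): sum1=143, sum2=161
  after byte 2 (D1): sum1=97, sum2=3
  after byte 3 (F5): sum1=87, sum2=90
  after byte 4 (72): sum1=201, sum2=36
  after byte 5 (60): sum1=42, sum2=78
Checksum = sum2·256 + sum1 = 78·256 + 42 = 20010 = 0x4E2A.

4E2A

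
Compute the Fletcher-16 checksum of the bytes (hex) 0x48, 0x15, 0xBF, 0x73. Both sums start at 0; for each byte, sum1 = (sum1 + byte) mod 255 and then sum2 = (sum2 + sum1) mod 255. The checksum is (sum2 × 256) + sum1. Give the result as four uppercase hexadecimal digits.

5390

Running sums (mod 255):
  after byte 0 (0x48): sum1=72, sum2=72
  after byte 1 (0x15): sum1=93, sum2=165
  after byte 2 (0xBF): sum1=29, sum2=194
  after byte 3 (0x73): sum1=144, sum2=83
Checksum = sum2·256 + sum1 = 83·256 + 144 = 21392 = 0x5390.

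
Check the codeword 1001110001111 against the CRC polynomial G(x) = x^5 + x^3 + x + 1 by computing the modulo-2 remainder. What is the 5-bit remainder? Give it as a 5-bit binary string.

00000

Modulo-2 division of 1001110001111 by 101011:
  pos 0: 100111 XOR 101011 = 001100
  pos 2: 110000 XOR 101011 = 011011
  pos 3: 110110 XOR 101011 = 011101
  pos 4: 111011 XOR 101011 = 010000
  pos 5: 100001 XOR 101011 = 001010
  pos 7: 101011 XOR 101011 = 000000
Remainder = 00000 (zero — the frame passes the CRC check).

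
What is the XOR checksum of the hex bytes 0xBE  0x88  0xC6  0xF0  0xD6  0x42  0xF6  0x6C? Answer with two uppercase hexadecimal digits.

0E

XOR the bytes together:
  start with 0xBE
  0xBE ⊕ 0x88 = 0x36
  0x36 ⊕ 0xC6 = 0xF0
  0xF0 ⊕ 0xF0 = 0x00
  0x00 ⊕ 0xD6 = 0xD6
  0xD6 ⊕ 0x42 = 0x94
  0x94 ⊕ 0xF6 = 0x62
  0x62 ⊕ 0x6C = 0x0E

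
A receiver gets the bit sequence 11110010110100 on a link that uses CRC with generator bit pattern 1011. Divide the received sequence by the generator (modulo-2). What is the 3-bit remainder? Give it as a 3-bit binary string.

Modulo-2 division of 11110010110100 by 1011:
  pos 0: 1111 XOR 1011 = 0100
  pos 1: 1000 XOR 1011 = 0011
  pos 3: 1101 XOR 1011 = 0110
  pos 4: 1100 XOR 1011 = 0111
  pos 5: 1111 XOR 1011 = 0100
  pos 6: 1001 XOR 1011 = 0010
  pos 8: 1001 XOR 1011 = 0010
  pos 10: 1000 XOR 1011 = 0011
Remainder = 011 (nonzero — an error is detected).

011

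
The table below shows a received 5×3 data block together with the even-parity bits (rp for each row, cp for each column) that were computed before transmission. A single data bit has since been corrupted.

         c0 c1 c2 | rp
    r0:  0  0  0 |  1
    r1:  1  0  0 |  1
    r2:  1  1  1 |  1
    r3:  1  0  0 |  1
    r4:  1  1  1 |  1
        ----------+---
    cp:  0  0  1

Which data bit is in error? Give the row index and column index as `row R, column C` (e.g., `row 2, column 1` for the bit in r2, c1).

Recompute each row's even parity and compare to rp:
  r0: data parity 0, sent rp 1 → mismatch
  r1: data parity 1, sent rp 1 → ok
  r2: data parity 1, sent rp 1 → ok
  r3: data parity 1, sent rp 1 → ok
  r4: data parity 1, sent rp 1 → ok
Recompute each column's even parity and compare to cp:
  c0: data parity 0, sent cp 0 → ok
  c1: data parity 0, sent cp 0 → ok
  c2: data parity 0, sent cp 1 → mismatch
Exactly one row (r0) and one column (c2) fail → the flipped bit is at their intersection.

row 0, column 2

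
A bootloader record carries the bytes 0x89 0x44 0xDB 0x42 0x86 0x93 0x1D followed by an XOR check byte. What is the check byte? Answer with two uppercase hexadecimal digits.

5C

XOR the bytes together:
  start with 0x89
  0x89 ⊕ 0x44 = 0xCD
  0xCD ⊕ 0xDB = 0x16
  0x16 ⊕ 0x42 = 0x54
  0x54 ⊕ 0x86 = 0xD2
  0xD2 ⊕ 0x93 = 0x41
  0x41 ⊕ 0x1D = 0x5C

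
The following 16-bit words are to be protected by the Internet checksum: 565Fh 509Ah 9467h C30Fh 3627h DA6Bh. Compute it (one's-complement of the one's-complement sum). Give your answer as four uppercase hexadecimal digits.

F0FB

One's-complement addition (fold any carry out of bit 15 back into bit 0):
  0x565F + 0x509A = 0x0A6F9
  0xA6F9 + 0x9467 = 0x13B60 → wrap carry → 0x3B61
  0x3B61 + 0xC30F = 0x0FE70
  0xFE70 + 0x3627 = 0x13497 → wrap carry → 0x3498
  0x3498 + 0xDA6B = 0x10F03 → wrap carry → 0x0F04
One's-complement sum = 0x0F04.
Checksum = ~0x0F04 & 0xFFFF = 0xF0FB.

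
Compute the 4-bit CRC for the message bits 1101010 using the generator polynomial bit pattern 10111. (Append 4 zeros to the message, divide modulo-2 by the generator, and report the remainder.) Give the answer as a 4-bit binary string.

0011

Append 4 zeros: 11010100000. Divide by 10111 (XOR where the leading bit is 1):
  pos 0: 11010 XOR 10111 = 01101
  pos 1: 11011 XOR 10111 = 01100
  pos 2: 11000 XOR 10111 = 01111
  pos 3: 11110 XOR 10111 = 01001
  pos 4: 10010 XOR 10111 = 00101
  pos 6: 10100 XOR 10111 = 00011
Remainder (last 4 bits) = 0011. This is the CRC / FCS.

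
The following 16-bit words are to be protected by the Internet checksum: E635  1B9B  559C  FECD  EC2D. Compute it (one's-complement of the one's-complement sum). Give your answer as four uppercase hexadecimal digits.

BD96

One's-complement addition (fold any carry out of bit 15 back into bit 0):
  0xE635 + 0x1B9B = 0x101D0 → wrap carry → 0x01D1
  0x01D1 + 0x559C = 0x0576D
  0x576D + 0xFECD = 0x1563A → wrap carry → 0x563B
  0x563B + 0xEC2D = 0x14268 → wrap carry → 0x4269
One's-complement sum = 0x4269.
Checksum = ~0x4269 & 0xFFFF = 0xBD96.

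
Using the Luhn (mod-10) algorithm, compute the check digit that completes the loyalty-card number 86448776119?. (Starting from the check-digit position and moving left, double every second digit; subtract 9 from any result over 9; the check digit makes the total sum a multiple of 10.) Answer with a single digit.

8

Partial digits right→left: 9 1 1 6 7 7 8 4 4 6 8
Double every second digit counting from the check-digit position (so the 1st, 3rd, 5th, ... of the partial from the right).
  doubled (with −9 where >9): 9 2 5 7 8 7 → sum 38
  kept as-is: 1 6 7 4 6 → sum 24
Total = 38 + 24 = 62.
Check digit = (10 − (62 mod 10)) mod 10 = 8.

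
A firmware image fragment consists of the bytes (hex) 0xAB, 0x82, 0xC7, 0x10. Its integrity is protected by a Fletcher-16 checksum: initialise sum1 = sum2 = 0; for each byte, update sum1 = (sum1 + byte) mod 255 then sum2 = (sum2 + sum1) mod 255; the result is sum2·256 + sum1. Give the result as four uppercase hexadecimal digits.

Running sums (mod 255):
  after byte 0 (0xAB): sum1=171, sum2=171
  after byte 1 (0x82): sum1=46, sum2=217
  after byte 2 (0xC7): sum1=245, sum2=207
  after byte 3 (0x10): sum1=6, sum2=213
Checksum = sum2·256 + sum1 = 213·256 + 6 = 54534 = 0xD506.

D506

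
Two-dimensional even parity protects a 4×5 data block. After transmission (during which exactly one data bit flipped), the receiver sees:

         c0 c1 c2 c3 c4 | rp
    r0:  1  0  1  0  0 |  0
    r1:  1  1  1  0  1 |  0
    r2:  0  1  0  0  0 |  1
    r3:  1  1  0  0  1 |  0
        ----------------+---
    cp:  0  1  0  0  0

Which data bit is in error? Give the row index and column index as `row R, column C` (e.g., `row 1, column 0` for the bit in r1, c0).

row 3, column 0

Recompute each row's even parity and compare to rp:
  r0: data parity 0, sent rp 0 → ok
  r1: data parity 0, sent rp 0 → ok
  r2: data parity 1, sent rp 1 → ok
  r3: data parity 1, sent rp 0 → mismatch
Recompute each column's even parity and compare to cp:
  c0: data parity 1, sent cp 0 → mismatch
  c1: data parity 1, sent cp 1 → ok
  c2: data parity 0, sent cp 0 → ok
  c3: data parity 0, sent cp 0 → ok
  c4: data parity 0, sent cp 0 → ok
Exactly one row (r3) and one column (c0) fail → the flipped bit is at their intersection.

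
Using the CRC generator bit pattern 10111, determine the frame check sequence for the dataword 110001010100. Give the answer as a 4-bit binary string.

0010

Append 4 zeros: 1100010101000000. Divide by 10111 (XOR where the leading bit is 1):
  pos 0: 11000 XOR 10111 = 01111
  pos 1: 11111 XOR 10111 = 01000
  pos 2: 10000 XOR 10111 = 00111
  pos 4: 11110 XOR 10111 = 01001
  pos 5: 10011 XOR 10111 = 00100
  pos 7: 10000 XOR 10111 = 00111
  pos 9: 11100 XOR 10111 = 01011
  pos 10: 10110 XOR 10111 = 00001
Remainder (last 4 bits) = 0010. This is the CRC / FCS.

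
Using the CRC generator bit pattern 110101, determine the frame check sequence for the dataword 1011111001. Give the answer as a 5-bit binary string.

10101

Append 5 zeros: 101111100100000. Divide by 110101 (XOR where the leading bit is 1):
  pos 0: 101111 XOR 110101 = 011010
  pos 1: 110101 XOR 110101 = 000000
  pos 9: 100000 XOR 110101 = 010101
Remainder (last 5 bits) = 10101. This is the CRC / FCS.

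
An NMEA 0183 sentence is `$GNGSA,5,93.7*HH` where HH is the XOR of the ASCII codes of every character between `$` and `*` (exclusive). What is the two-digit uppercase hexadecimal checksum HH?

7A

XOR the ASCII codes of the payload characters:
  'G' = 0x47 → acc = 0x47
  'N' = 0x4E → acc = 0x09
  'G' = 0x47 → acc = 0x4E
  'S' = 0x53 → acc = 0x1D
  'A' = 0x41 → acc = 0x5C
  ',' = 0x2C → acc = 0x70
  '5' = 0x35 → acc = 0x45
  ',' = 0x2C → acc = 0x69
  '9' = 0x39 → acc = 0x50
  '3' = 0x33 → acc = 0x63
  '.' = 0x2E → acc = 0x4D
  '7' = 0x37 → acc = 0x7A
Checksum = 0x7A.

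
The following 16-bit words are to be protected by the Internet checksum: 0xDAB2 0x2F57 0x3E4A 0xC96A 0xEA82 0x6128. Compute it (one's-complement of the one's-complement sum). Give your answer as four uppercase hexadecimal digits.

A295

One's-complement addition (fold any carry out of bit 15 back into bit 0):
  0xDAB2 + 0x2F57 = 0x10A09 → wrap carry → 0x0A0A
  0x0A0A + 0x3E4A = 0x04854
  0x4854 + 0xC96A = 0x111BE → wrap carry → 0x11BF
  0x11BF + 0xEA82 = 0x0FC41
  0xFC41 + 0x6128 = 0x15D69 → wrap carry → 0x5D6A
One's-complement sum = 0x5D6A.
Checksum = ~0x5D6A & 0xFFFF = 0xA295.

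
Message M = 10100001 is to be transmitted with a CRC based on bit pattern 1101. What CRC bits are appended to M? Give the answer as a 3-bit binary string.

Append 3 zeros: 10100001000. Divide by 1101 (XOR where the leading bit is 1):
  pos 0: 1010 XOR 1101 = 0111
  pos 1: 1110 XOR 1101 = 0011
  pos 3: 1100 XOR 1101 = 0001
  pos 6: 1100 XOR 1101 = 0001
Remainder (last 3 bits) = 010. This is the CRC / FCS.

010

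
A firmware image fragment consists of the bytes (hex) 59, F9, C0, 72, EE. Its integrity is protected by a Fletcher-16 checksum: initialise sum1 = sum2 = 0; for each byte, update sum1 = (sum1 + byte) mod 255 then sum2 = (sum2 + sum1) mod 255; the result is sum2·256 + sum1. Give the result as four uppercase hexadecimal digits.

BC75

Running sums (mod 255):
  after byte 0 (59): sum1=89, sum2=89
  after byte 1 (F9): sum1=83, sum2=172
  after byte 2 (C0): sum1=20, sum2=192
  after byte 3 (72): sum1=134, sum2=71
  after byte 4 (EE): sum1=117, sum2=188
Checksum = sum2·256 + sum1 = 188·256 + 117 = 48245 = 0xBC75.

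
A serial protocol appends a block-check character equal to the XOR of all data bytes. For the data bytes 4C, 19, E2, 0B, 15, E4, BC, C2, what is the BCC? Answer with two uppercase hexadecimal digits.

33

XOR the bytes together:
  start with 0x4C
  0x4C ⊕ 0x19 = 0x55
  0x55 ⊕ 0xE2 = 0xB7
  0xB7 ⊕ 0x0B = 0xBC
  0xBC ⊕ 0x15 = 0xA9
  0xA9 ⊕ 0xE4 = 0x4D
  0x4D ⊕ 0xBC = 0xF1
  0xF1 ⊕ 0xC2 = 0x33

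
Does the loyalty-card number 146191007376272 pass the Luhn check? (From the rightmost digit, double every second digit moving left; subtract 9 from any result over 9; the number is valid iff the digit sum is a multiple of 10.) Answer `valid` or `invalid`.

valid

From the right, keep odd positions and double even positions (subtract 9 from any doubled value over 9):
  doubled (positions 2,4,...): 5 3 6 0 2 2 8 → sum 26
  kept (positions 1,3,...): 2 2 7 7 0 9 6 1 → sum 34
Total = 60.
60 mod 10 = 0, so the number is valid.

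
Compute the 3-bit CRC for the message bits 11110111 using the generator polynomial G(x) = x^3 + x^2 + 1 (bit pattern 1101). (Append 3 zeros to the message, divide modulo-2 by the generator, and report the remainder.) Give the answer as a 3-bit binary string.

011

Append 3 zeros: 11110111000. Divide by 1101 (XOR where the leading bit is 1):
  pos 0: 1111 XOR 1101 = 0010
  pos 2: 1001 XOR 1101 = 0100
  pos 3: 1001 XOR 1101 = 0100
  pos 4: 1001 XOR 1101 = 0100
  pos 5: 1000 XOR 1101 = 0101
  pos 6: 1010 XOR 1101 = 0111
  pos 7: 1110 XOR 1101 = 0011
Remainder (last 3 bits) = 011. This is the CRC / FCS.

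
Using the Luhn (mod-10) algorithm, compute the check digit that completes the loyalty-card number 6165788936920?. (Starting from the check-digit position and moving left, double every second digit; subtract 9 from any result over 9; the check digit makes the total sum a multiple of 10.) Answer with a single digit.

6

Partial digits right→left: 0 2 9 6 3 9 8 8 7 5 6 1 6
Double every second digit counting from the check-digit position (so the 1st, 3rd, 5th, ... of the partial from the right).
  doubled (with −9 where >9): 0 9 6 7 5 3 3 → sum 33
  kept as-is: 2 6 9 8 5 1 → sum 31
Total = 33 + 31 = 64.
Check digit = (10 − (64 mod 10)) mod 10 = 6.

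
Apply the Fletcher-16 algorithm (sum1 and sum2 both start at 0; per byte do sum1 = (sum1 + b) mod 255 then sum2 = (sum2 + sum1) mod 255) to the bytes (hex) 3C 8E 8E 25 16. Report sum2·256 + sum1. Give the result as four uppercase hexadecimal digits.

7394

Running sums (mod 255):
  after byte 0 (3C): sum1=60, sum2=60
  after byte 1 (8E): sum1=202, sum2=7
  after byte 2 (8E): sum1=89, sum2=96
  after byte 3 (25): sum1=126, sum2=222
  after byte 4 (16): sum1=148, sum2=115
Checksum = sum2·256 + sum1 = 115·256 + 148 = 29588 = 0x7394.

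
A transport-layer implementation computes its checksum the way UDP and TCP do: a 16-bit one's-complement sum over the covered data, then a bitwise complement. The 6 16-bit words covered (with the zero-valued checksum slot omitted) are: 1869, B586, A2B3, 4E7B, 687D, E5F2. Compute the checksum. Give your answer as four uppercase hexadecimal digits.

One's-complement addition (fold any carry out of bit 15 back into bit 0):
  0x1869 + 0xB586 = 0x0CDEF
  0xCDEF + 0xA2B3 = 0x170A2 → wrap carry → 0x70A3
  0x70A3 + 0x4E7B = 0x0BF1E
  0xBF1E + 0x687D = 0x1279B → wrap carry → 0x279C
  0x279C + 0xE5F2 = 0x10D8E → wrap carry → 0x0D8F
One's-complement sum = 0x0D8F.
Checksum = ~0x0D8F & 0xFFFF = 0xF270.

F270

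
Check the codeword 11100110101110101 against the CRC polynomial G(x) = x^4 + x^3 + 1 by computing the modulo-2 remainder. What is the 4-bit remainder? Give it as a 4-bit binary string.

Modulo-2 division of 11100110101110101 by 11001:
  pos 0: 11100 XOR 11001 = 00101
  pos 2: 10111 XOR 11001 = 01110
  pos 3: 11100 XOR 11001 = 00101
  pos 5: 10110 XOR 11001 = 01111
  pos 6: 11111 XOR 11001 = 00110
  pos 8: 11011 XOR 11001 = 00010
  pos 11: 10010 XOR 11001 = 01011
  pos 12: 10111 XOR 11001 = 01110
Remainder = 1110 (nonzero — an error is detected).

1110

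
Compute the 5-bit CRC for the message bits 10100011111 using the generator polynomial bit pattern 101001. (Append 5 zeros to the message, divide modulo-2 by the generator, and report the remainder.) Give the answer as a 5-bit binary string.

Append 5 zeros: 1010001111100000. Divide by 101001 (XOR where the leading bit is 1):
  pos 0: 101000 XOR 101001 = 000001
  pos 5: 111111 XOR 101001 = 010110
  pos 6: 101100 XOR 101001 = 000101
  pos 9: 101000 XOR 101001 = 000001
Remainder (last 5 bits) = 00010. This is the CRC / FCS.

00010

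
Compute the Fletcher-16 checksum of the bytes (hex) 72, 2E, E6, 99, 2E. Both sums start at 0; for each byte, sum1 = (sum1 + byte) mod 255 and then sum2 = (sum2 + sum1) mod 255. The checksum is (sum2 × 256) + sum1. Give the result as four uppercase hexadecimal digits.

0B4F

Running sums (mod 255):
  after byte 0 (72): sum1=114, sum2=114
  after byte 1 (2E): sum1=160, sum2=19
  after byte 2 (E6): sum1=135, sum2=154
  after byte 3 (99): sum1=33, sum2=187
  after byte 4 (2E): sum1=79, sum2=11
Checksum = sum2·256 + sum1 = 11·256 + 79 = 2895 = 0x0B4F.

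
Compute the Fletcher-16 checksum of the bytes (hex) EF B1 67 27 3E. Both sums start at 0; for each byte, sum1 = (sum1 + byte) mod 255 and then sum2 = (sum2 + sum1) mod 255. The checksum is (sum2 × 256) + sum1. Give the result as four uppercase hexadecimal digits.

Running sums (mod 255):
  after byte 0 (EF): sum1=239, sum2=239
  after byte 1 (B1): sum1=161, sum2=145
  after byte 2 (67): sum1=9, sum2=154
  after byte 3 (27): sum1=48, sum2=202
  after byte 4 (3E): sum1=110, sum2=57
Checksum = sum2·256 + sum1 = 57·256 + 110 = 14702 = 0x396E.

396E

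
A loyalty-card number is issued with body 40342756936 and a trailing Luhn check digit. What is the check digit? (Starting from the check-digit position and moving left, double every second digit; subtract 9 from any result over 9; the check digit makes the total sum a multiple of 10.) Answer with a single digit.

Partial digits right→left: 6 3 9 6 5 7 2 4 3 0 4
Double every second digit counting from the check-digit position (so the 1st, 3rd, 5th, ... of the partial from the right).
  doubled (with −9 where >9): 3 9 1 4 6 8 → sum 31
  kept as-is: 3 6 7 4 0 → sum 20
Total = 31 + 20 = 51.
Check digit = (10 − (51 mod 10)) mod 10 = 9.

9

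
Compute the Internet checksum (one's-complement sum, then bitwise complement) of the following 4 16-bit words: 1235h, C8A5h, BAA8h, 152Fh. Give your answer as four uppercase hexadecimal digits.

554D

One's-complement addition (fold any carry out of bit 15 back into bit 0):
  0x1235 + 0xC8A5 = 0x0DADA
  0xDADA + 0xBAA8 = 0x19582 → wrap carry → 0x9583
  0x9583 + 0x152F = 0x0AAB2
One's-complement sum = 0xAAB2.
Checksum = ~0xAAB2 & 0xFFFF = 0x554D.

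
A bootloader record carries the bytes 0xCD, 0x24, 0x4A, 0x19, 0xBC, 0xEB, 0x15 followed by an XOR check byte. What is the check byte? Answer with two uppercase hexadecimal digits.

XOR the bytes together:
  start with 0xCD
  0xCD ⊕ 0x24 = 0xE9
  0xE9 ⊕ 0x4A = 0xA3
  0xA3 ⊕ 0x19 = 0xBA
  0xBA ⊕ 0xBC = 0x06
  0x06 ⊕ 0xEB = 0xED
  0xED ⊕ 0x15 = 0xF8

F8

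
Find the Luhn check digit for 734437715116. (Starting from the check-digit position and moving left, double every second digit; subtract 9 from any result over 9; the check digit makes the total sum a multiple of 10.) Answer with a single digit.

7

Partial digits right→left: 6 1 1 5 1 7 7 3 4 4 3 7
Double every second digit counting from the check-digit position (so the 1st, 3rd, 5th, ... of the partial from the right).
  doubled (with −9 where >9): 3 2 2 5 8 6 → sum 26
  kept as-is: 1 5 7 3 4 7 → sum 27
Total = 26 + 27 = 53.
Check digit = (10 − (53 mod 10)) mod 10 = 7.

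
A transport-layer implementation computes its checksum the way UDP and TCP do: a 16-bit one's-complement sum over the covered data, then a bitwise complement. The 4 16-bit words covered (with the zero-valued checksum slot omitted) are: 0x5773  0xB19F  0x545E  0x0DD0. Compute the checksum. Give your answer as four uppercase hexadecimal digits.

One's-complement addition (fold any carry out of bit 15 back into bit 0):
  0x5773 + 0xB19F = 0x10912 → wrap carry → 0x0913
  0x0913 + 0x545E = 0x05D71
  0x5D71 + 0x0DD0 = 0x06B41
One's-complement sum = 0x6B41.
Checksum = ~0x6B41 & 0xFFFF = 0x94BE.

94BE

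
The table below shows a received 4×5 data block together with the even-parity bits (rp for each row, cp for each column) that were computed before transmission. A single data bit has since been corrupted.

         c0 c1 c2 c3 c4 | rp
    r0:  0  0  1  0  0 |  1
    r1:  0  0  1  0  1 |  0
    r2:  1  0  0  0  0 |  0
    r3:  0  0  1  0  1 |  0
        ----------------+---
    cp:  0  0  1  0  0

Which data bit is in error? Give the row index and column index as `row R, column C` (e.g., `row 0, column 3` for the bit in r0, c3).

row 2, column 0

Recompute each row's even parity and compare to rp:
  r0: data parity 1, sent rp 1 → ok
  r1: data parity 0, sent rp 0 → ok
  r2: data parity 1, sent rp 0 → mismatch
  r3: data parity 0, sent rp 0 → ok
Recompute each column's even parity and compare to cp:
  c0: data parity 1, sent cp 0 → mismatch
  c1: data parity 0, sent cp 0 → ok
  c2: data parity 1, sent cp 1 → ok
  c3: data parity 0, sent cp 0 → ok
  c4: data parity 0, sent cp 0 → ok
Exactly one row (r2) and one column (c0) fail → the flipped bit is at their intersection.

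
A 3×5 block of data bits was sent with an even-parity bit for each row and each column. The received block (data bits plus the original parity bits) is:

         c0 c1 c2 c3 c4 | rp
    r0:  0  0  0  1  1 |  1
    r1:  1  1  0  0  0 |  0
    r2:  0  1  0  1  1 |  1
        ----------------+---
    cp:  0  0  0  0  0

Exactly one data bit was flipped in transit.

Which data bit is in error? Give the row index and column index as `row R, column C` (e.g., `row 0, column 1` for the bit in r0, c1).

Recompute each row's even parity and compare to rp:
  r0: data parity 0, sent rp 1 → mismatch
  r1: data parity 0, sent rp 0 → ok
  r2: data parity 1, sent rp 1 → ok
Recompute each column's even parity and compare to cp:
  c0: data parity 1, sent cp 0 → mismatch
  c1: data parity 0, sent cp 0 → ok
  c2: data parity 0, sent cp 0 → ok
  c3: data parity 0, sent cp 0 → ok
  c4: data parity 0, sent cp 0 → ok
Exactly one row (r0) and one column (c0) fail → the flipped bit is at their intersection.

row 0, column 0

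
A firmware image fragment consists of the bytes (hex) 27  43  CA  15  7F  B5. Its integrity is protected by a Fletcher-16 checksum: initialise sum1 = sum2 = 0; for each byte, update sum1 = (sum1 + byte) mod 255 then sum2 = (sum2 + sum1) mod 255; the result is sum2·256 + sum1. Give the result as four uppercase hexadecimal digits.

5A7F

Running sums (mod 255):
  after byte 0 (27): sum1=39, sum2=39
  after byte 1 (43): sum1=106, sum2=145
  after byte 2 (CA): sum1=53, sum2=198
  after byte 3 (15): sum1=74, sum2=17
  after byte 4 (7F): sum1=201, sum2=218
  after byte 5 (B5): sum1=127, sum2=90
Checksum = sum2·256 + sum1 = 90·256 + 127 = 23167 = 0x5A7F.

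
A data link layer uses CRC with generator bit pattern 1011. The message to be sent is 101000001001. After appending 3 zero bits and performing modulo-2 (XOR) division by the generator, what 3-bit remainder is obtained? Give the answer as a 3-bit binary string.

Append 3 zeros: 101000001001000. Divide by 1011 (XOR where the leading bit is 1):
  pos 0: 1010 XOR 1011 = 0001
  pos 3: 1000 XOR 1011 = 0011
  pos 5: 1101 XOR 1011 = 0110
  pos 6: 1100 XOR 1011 = 0111
  pos 7: 1110 XOR 1011 = 0101
  pos 8: 1011 XOR 1011 = 0000
Remainder (last 3 bits) = 000. This is the CRC / FCS.

000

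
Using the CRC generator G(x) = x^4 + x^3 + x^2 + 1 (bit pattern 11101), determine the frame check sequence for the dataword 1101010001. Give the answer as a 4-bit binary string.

1110

Append 4 zeros: 11010100010000. Divide by 11101 (XOR where the leading bit is 1):
  pos 0: 11010 XOR 11101 = 00111
  pos 2: 11110 XOR 11101 = 00011
  pos 5: 11001 XOR 11101 = 00100
  pos 7: 10000 XOR 11101 = 01101
  pos 8: 11010 XOR 11101 = 00111
Remainder (last 4 bits) = 1110. This is the CRC / FCS.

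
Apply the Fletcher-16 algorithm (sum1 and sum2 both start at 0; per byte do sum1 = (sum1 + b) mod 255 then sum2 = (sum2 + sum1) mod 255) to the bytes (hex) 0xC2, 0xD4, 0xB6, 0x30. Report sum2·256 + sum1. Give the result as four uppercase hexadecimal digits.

Running sums (mod 255):
  after byte 0 (0xC2): sum1=194, sum2=194
  after byte 1 (0xD4): sum1=151, sum2=90
  after byte 2 (0xB6): sum1=78, sum2=168
  after byte 3 (0x30): sum1=126, sum2=39
Checksum = sum2·256 + sum1 = 39·256 + 126 = 10110 = 0x277E.

277E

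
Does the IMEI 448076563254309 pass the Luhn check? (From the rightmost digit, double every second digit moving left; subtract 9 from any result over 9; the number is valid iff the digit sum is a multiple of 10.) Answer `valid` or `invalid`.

From the right, keep odd positions and double even positions (subtract 9 from any doubled value over 9):
  doubled (positions 2,4,...): 0 8 4 3 3 0 8 → sum 26
  kept (positions 1,3,...): 9 3 5 3 5 7 8 4 → sum 44
Total = 70.
70 mod 10 = 0, so the number is valid.

valid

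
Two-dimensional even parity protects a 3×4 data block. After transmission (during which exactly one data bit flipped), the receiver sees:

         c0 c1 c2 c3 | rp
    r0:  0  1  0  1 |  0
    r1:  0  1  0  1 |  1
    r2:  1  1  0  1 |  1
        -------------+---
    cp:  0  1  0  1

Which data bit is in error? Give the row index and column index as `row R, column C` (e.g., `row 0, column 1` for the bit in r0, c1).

Recompute each row's even parity and compare to rp:
  r0: data parity 0, sent rp 0 → ok
  r1: data parity 0, sent rp 1 → mismatch
  r2: data parity 1, sent rp 1 → ok
Recompute each column's even parity and compare to cp:
  c0: data parity 1, sent cp 0 → mismatch
  c1: data parity 1, sent cp 1 → ok
  c2: data parity 0, sent cp 0 → ok
  c3: data parity 1, sent cp 1 → ok
Exactly one row (r1) and one column (c0) fail → the flipped bit is at their intersection.

row 1, column 0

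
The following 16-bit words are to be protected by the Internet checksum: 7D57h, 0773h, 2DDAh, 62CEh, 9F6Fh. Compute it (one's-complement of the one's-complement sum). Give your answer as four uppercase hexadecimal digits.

4B1D

One's-complement addition (fold any carry out of bit 15 back into bit 0):
  0x7D57 + 0x0773 = 0x084CA
  0x84CA + 0x2DDA = 0x0B2A4
  0xB2A4 + 0x62CE = 0x11572 → wrap carry → 0x1573
  0x1573 + 0x9F6F = 0x0B4E2
One's-complement sum = 0xB4E2.
Checksum = ~0xB4E2 & 0xFFFF = 0x4B1D.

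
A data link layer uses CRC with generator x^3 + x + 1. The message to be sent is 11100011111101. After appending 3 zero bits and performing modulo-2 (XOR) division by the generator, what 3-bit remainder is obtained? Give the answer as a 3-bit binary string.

Append 3 zeros: 11100011111101000. Divide by 1011 (XOR where the leading bit is 1):
  pos 0: 1110 XOR 1011 = 0101
  pos 1: 1010 XOR 1011 = 0001
  pos 4: 1011 XOR 1011 = 0000
  pos 8: 1111 XOR 1011 = 0100
  pos 9: 1000 XOR 1011 = 0011
  pos 11: 1110 XOR 1011 = 0101
  pos 12: 1010 XOR 1011 = 0001
Remainder (last 3 bits) = 010. This is the CRC / FCS.

010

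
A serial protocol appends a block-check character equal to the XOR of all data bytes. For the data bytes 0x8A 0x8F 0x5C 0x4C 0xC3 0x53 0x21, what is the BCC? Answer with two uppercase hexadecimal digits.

A4

XOR the bytes together:
  start with 0x8A
  0x8A ⊕ 0x8F = 0x05
  0x05 ⊕ 0x5C = 0x59
  0x59 ⊕ 0x4C = 0x15
  0x15 ⊕ 0xC3 = 0xD6
  0xD6 ⊕ 0x53 = 0x85
  0x85 ⊕ 0x21 = 0xA4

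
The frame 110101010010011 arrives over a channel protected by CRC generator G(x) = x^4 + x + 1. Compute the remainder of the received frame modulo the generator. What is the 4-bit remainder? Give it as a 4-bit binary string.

Modulo-2 division of 110101010010011 by 10011:
  pos 0: 11010 XOR 10011 = 01001
  pos 1: 10011 XOR 10011 = 00000
  pos 7: 10010 XOR 10011 = 00001
Remainder = 1011 (nonzero — an error is detected).

1011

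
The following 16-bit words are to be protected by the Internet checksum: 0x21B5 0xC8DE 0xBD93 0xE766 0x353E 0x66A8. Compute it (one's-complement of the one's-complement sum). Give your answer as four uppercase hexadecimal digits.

One's-complement addition (fold any carry out of bit 15 back into bit 0):
  0x21B5 + 0xC8DE = 0x0EA93
  0xEA93 + 0xBD93 = 0x1A826 → wrap carry → 0xA827
  0xA827 + 0xE766 = 0x18F8D → wrap carry → 0x8F8E
  0x8F8E + 0x353E = 0x0C4CC
  0xC4CC + 0x66A8 = 0x12B74 → wrap carry → 0x2B75
One's-complement sum = 0x2B75.
Checksum = ~0x2B75 & 0xFFFF = 0xD48A.

D48A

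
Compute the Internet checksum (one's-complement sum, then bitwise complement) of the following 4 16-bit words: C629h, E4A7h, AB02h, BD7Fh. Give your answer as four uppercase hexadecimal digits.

ECAB

One's-complement addition (fold any carry out of bit 15 back into bit 0):
  0xC629 + 0xE4A7 = 0x1AAD0 → wrap carry → 0xAAD1
  0xAAD1 + 0xAB02 = 0x155D3 → wrap carry → 0x55D4
  0x55D4 + 0xBD7F = 0x11353 → wrap carry → 0x1354
One's-complement sum = 0x1354.
Checksum = ~0x1354 & 0xFFFF = 0xECAB.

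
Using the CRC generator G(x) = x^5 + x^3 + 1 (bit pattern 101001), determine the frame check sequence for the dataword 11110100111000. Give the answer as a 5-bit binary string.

01010

Append 5 zeros: 1111010011100000000. Divide by 101001 (XOR where the leading bit is 1):
  pos 0: 111101 XOR 101001 = 010100
  pos 1: 101000 XOR 101001 = 000001
  pos 6: 101110 XOR 101001 = 000111
  pos 9: 111000 XOR 101001 = 010001
  pos 10: 100010 XOR 101001 = 001011
  pos 12: 101100 XOR 101001 = 000101
Remainder (last 5 bits) = 01010. This is the CRC / FCS.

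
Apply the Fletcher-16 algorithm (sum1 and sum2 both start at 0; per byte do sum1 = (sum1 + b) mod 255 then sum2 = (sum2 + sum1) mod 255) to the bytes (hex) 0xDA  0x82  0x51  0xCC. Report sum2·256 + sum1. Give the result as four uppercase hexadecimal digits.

Running sums (mod 255):
  after byte 0 (0xDA): sum1=218, sum2=218
  after byte 1 (0x82): sum1=93, sum2=56
  after byte 2 (0x51): sum1=174, sum2=230
  after byte 3 (0xCC): sum1=123, sum2=98
Checksum = sum2·256 + sum1 = 98·256 + 123 = 25211 = 0x627B.

627B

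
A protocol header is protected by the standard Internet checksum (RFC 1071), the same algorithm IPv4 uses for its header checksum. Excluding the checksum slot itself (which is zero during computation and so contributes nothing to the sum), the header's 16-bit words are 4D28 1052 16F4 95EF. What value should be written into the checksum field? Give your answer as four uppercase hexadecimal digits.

F5A1

One's-complement addition (fold any carry out of bit 15 back into bit 0):
  0x4D28 + 0x1052 = 0x05D7A
  0x5D7A + 0x16F4 = 0x0746E
  0x746E + 0x95EF = 0x10A5D → wrap carry → 0x0A5E
One's-complement sum = 0x0A5E.
Checksum = ~0x0A5E & 0xFFFF = 0xF5A1.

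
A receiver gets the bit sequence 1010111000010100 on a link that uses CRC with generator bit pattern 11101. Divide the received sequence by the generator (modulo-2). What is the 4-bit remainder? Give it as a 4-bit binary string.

0100

Modulo-2 division of 1010111000010100 by 11101:
  pos 0: 10101 XOR 11101 = 01000
  pos 1: 10001 XOR 11101 = 01100
  pos 2: 11001 XOR 11101 = 00100
  pos 4: 10000 XOR 11101 = 01101
  pos 5: 11010 XOR 11101 = 00111
  pos 7: 11101 XOR 11101 = 00000
Remainder = 0100 (nonzero — an error is detected).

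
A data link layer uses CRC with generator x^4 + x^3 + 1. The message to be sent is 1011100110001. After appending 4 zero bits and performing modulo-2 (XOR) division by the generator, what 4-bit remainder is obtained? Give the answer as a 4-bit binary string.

1001

Append 4 zeros: 10111001100010000. Divide by 11001 (XOR where the leading bit is 1):
  pos 0: 10111 XOR 11001 = 01110
  pos 1: 11100 XOR 11001 = 00101
  pos 3: 10101 XOR 11001 = 01100
  pos 4: 11001 XOR 11001 = 00000
  pos 12: 10000 XOR 11001 = 01001
Remainder (last 4 bits) = 1001. This is the CRC / FCS.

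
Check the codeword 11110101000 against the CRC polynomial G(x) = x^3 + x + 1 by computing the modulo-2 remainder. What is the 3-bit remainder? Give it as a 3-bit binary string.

000

Modulo-2 division of 11110101000 by 1011:
  pos 0: 1111 XOR 1011 = 0100
  pos 1: 1000 XOR 1011 = 0011
  pos 3: 1110 XOR 1011 = 0101
  pos 4: 1011 XOR 1011 = 0000
Remainder = 000 (zero — the frame passes the CRC check).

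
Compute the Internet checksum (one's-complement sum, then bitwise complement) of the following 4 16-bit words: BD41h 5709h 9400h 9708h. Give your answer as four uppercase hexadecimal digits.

One's-complement addition (fold any carry out of bit 15 back into bit 0):
  0xBD41 + 0x5709 = 0x1144A → wrap carry → 0x144B
  0x144B + 0x9400 = 0x0A84B
  0xA84B + 0x9708 = 0x13F53 → wrap carry → 0x3F54
One's-complement sum = 0x3F54.
Checksum = ~0x3F54 & 0xFFFF = 0xC0AB.

C0AB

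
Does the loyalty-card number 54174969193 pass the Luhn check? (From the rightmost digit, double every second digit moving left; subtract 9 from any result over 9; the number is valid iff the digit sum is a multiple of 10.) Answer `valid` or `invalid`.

valid

From the right, keep odd positions and double even positions (subtract 9 from any doubled value over 9):
  doubled (positions 2,4,...): 9 9 9 5 8 → sum 40
  kept (positions 1,3,...): 3 1 6 4 1 5 → sum 20
Total = 60.
60 mod 10 = 0, so the number is valid.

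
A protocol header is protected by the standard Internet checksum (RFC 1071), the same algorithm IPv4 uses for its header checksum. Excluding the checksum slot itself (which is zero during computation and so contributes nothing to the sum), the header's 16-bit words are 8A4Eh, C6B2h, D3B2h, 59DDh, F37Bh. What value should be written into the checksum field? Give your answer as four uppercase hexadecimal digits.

8DF2

One's-complement addition (fold any carry out of bit 15 back into bit 0):
  0x8A4E + 0xC6B2 = 0x15100 → wrap carry → 0x5101
  0x5101 + 0xD3B2 = 0x124B3 → wrap carry → 0x24B4
  0x24B4 + 0x59DD = 0x07E91
  0x7E91 + 0xF37B = 0x1720C → wrap carry → 0x720D
One's-complement sum = 0x720D.
Checksum = ~0x720D & 0xFFFF = 0x8DF2.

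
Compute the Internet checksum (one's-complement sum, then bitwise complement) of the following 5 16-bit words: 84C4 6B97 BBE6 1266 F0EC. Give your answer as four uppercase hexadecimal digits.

One's-complement addition (fold any carry out of bit 15 back into bit 0):
  0x84C4 + 0x6B97 = 0x0F05B
  0xF05B + 0xBBE6 = 0x1AC41 → wrap carry → 0xAC42
  0xAC42 + 0x1266 = 0x0BEA8
  0xBEA8 + 0xF0EC = 0x1AF94 → wrap carry → 0xAF95
One's-complement sum = 0xAF95.
Checksum = ~0xAF95 & 0xFFFF = 0x506A.

506A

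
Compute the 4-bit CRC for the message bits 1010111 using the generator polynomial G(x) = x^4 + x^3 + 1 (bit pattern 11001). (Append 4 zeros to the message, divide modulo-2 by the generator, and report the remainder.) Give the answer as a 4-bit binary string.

Append 4 zeros: 10101110000. Divide by 11001 (XOR where the leading bit is 1):
  pos 0: 10101 XOR 11001 = 01100
  pos 1: 11001 XOR 11001 = 00000
  pos 6: 10000 XOR 11001 = 01001
Remainder (last 4 bits) = 1001. This is the CRC / FCS.

1001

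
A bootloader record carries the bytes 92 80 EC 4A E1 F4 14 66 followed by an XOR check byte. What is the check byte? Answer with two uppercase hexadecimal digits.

D3

XOR the bytes together:
  start with 0x92
  0x92 ⊕ 0x80 = 0x12
  0x12 ⊕ 0xEC = 0xFE
  0xFE ⊕ 0x4A = 0xB4
  0xB4 ⊕ 0xE1 = 0x55
  0x55 ⊕ 0xF4 = 0xA1
  0xA1 ⊕ 0x14 = 0xB5
  0xB5 ⊕ 0x66 = 0xD3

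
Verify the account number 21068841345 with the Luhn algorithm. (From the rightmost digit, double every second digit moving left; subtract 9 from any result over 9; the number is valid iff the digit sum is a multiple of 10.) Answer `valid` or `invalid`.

From the right, keep odd positions and double even positions (subtract 9 from any doubled value over 9):
  doubled (positions 2,4,...): 8 2 7 3 2 → sum 22
  kept (positions 1,3,...): 5 3 4 8 0 2 → sum 22
Total = 44.
44 mod 10 = 4, so the number is invalid.

invalid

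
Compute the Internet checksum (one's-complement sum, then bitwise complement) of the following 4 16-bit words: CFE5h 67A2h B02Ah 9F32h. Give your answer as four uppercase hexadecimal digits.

One's-complement addition (fold any carry out of bit 15 back into bit 0):
  0xCFE5 + 0x67A2 = 0x13787 → wrap carry → 0x3788
  0x3788 + 0xB02A = 0x0E7B2
  0xE7B2 + 0x9F32 = 0x186E4 → wrap carry → 0x86E5
One's-complement sum = 0x86E5.
Checksum = ~0x86E5 & 0xFFFF = 0x791A.

791A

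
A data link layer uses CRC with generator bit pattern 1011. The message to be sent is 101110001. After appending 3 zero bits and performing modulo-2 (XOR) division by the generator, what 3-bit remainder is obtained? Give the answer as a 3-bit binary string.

Append 3 zeros: 101110001000. Divide by 1011 (XOR where the leading bit is 1):
  pos 0: 1011 XOR 1011 = 0000
  pos 4: 1000 XOR 1011 = 0011
  pos 6: 1110 XOR 1011 = 0101
  pos 7: 1010 XOR 1011 = 0001
Remainder (last 3 bits) = 010. This is the CRC / FCS.

010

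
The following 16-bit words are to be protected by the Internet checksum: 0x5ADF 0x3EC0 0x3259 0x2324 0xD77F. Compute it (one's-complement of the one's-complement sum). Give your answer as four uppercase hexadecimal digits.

3963

One's-complement addition (fold any carry out of bit 15 back into bit 0):
  0x5ADF + 0x3EC0 = 0x0999F
  0x999F + 0x3259 = 0x0CBF8
  0xCBF8 + 0x2324 = 0x0EF1C
  0xEF1C + 0xD77F = 0x1C69B → wrap carry → 0xC69C
One's-complement sum = 0xC69C.
Checksum = ~0xC69C & 0xFFFF = 0x3963.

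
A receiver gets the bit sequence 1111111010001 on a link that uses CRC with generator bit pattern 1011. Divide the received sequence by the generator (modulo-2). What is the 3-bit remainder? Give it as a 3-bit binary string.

Modulo-2 division of 1111111010001 by 1011:
  pos 0: 1111 XOR 1011 = 0100
  pos 1: 1001 XOR 1011 = 0010
  pos 3: 1011 XOR 1011 = 0000
  pos 8: 1000 XOR 1011 = 0011
Remainder = 111 (nonzero — an error is detected).

111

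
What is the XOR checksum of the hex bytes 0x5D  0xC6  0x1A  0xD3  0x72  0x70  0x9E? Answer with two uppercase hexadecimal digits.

XOR the bytes together:
  start with 0x5D
  0x5D ⊕ 0xC6 = 0x9B
  0x9B ⊕ 0x1A = 0x81
  0x81 ⊕ 0xD3 = 0x52
  0x52 ⊕ 0x72 = 0x20
  0x20 ⊕ 0x70 = 0x50
  0x50 ⊕ 0x9E = 0xCE

CE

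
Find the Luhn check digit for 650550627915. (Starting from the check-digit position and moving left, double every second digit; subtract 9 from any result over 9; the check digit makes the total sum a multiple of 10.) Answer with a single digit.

9

Partial digits right→left: 5 1 9 7 2 6 0 5 5 0 5 6
Double every second digit counting from the check-digit position (so the 1st, 3rd, 5th, ... of the partial from the right).
  doubled (with −9 where >9): 1 9 4 0 1 1 → sum 16
  kept as-is: 1 7 6 5 0 6 → sum 25
Total = 16 + 25 = 41.
Check digit = (10 − (41 mod 10)) mod 10 = 9.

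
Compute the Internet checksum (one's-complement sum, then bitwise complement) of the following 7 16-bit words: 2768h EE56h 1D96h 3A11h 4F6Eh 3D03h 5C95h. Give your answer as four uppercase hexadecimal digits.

One's-complement addition (fold any carry out of bit 15 back into bit 0):
  0x2768 + 0xEE56 = 0x115BE → wrap carry → 0x15BF
  0x15BF + 0x1D96 = 0x03355
  0x3355 + 0x3A11 = 0x06D66
  0x6D66 + 0x4F6E = 0x0BCD4
  0xBCD4 + 0x3D03 = 0x0F9D7
  0xF9D7 + 0x5C95 = 0x1566C → wrap carry → 0x566D
One's-complement sum = 0x566D.
Checksum = ~0x566D & 0xFFFF = 0xA992.

A992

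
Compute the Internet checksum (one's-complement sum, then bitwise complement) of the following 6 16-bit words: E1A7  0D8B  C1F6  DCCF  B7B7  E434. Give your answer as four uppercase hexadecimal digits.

One's-complement addition (fold any carry out of bit 15 back into bit 0):
  0xE1A7 + 0x0D8B = 0x0EF32
  0xEF32 + 0xC1F6 = 0x1B128 → wrap carry → 0xB129
  0xB129 + 0xDCCF = 0x18DF8 → wrap carry → 0x8DF9
  0x8DF9 + 0xB7B7 = 0x145B0 → wrap carry → 0x45B1
  0x45B1 + 0xE434 = 0x129E5 → wrap carry → 0x29E6
One's-complement sum = 0x29E6.
Checksum = ~0x29E6 & 0xFFFF = 0xD619.

D619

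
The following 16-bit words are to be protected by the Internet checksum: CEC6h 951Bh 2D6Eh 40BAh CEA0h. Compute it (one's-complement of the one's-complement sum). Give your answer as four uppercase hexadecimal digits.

One's-complement addition (fold any carry out of bit 15 back into bit 0):
  0xCEC6 + 0x951B = 0x163E1 → wrap carry → 0x63E2
  0x63E2 + 0x2D6E = 0x09150
  0x9150 + 0x40BA = 0x0D20A
  0xD20A + 0xCEA0 = 0x1A0AA → wrap carry → 0xA0AB
One's-complement sum = 0xA0AB.
Checksum = ~0xA0AB & 0xFFFF = 0x5F54.

5F54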